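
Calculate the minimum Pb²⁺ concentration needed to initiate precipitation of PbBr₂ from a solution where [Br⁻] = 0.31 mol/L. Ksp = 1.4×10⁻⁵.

Precipitation of each salt begins when its ion product equals Ksp.
PbBr₂(s) ⇌ Pb²⁺(aq) + 2 Br⁻(aq)
Ksp = [Pb²⁺][Br⁻]^2 = [Pb²⁺](0.31)^2
[Pb²⁺] = 1.4×10⁻⁵ / (0.31)^2 = 1.5×10⁻⁴
[Pb²⁺] = 1.5×10⁻⁴ mol/L

1.5×10⁻⁴ M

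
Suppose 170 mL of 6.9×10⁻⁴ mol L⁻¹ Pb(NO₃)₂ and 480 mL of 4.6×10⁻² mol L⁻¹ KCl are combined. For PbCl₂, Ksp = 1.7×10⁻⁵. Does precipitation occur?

After mixing, V = 170 mL + 480 mL = 650 mL.
[Pb²⁺] = (6.9×10⁻⁴)(170)/650 = 1.8×10⁻⁴ mol L⁻¹
[Cl⁻] = (4.6×10⁻²)(480)/650 = 3.4×10⁻² mol L⁻¹
Q = [Pb²⁺][Cl⁻]^2 = 2.1×10⁻⁷
Q = 2.1×10⁻⁷ < Ksp = 1.7×10⁻⁵, so the solution is unsaturated and no precipitate forms.

No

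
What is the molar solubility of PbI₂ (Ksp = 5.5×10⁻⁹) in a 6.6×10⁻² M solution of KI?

1.3×10⁻⁶ M

PbI₂(s) ⇌ Pb²⁺(aq) + 2 I⁻(aq)
I⁻ is already present at 6.6×10⁻² M. If s mol/L of PbI₂ dissolves, [Pb²⁺] = s while [I⁻] ≈ 6.6×10⁻² M.
Ksp = [Pb²⁺][I⁻]^2 = s(6.6×10⁻²)^2
s = 5.5×10⁻⁹ / (6.6×10⁻²)^2 = 1.3×10⁻⁶
s = 1.3×10⁻⁶ M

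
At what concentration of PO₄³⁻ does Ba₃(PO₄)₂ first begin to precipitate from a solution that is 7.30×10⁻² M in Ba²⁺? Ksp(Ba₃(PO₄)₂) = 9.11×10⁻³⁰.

1.53×10⁻¹³ M

Each salt precipitates once Q = Ksp for that salt.
Ba₃(PO₄)₂(s) ⇌ 3 Ba²⁺(aq) + 2 PO₄³⁻(aq)
Ksp = [Ba²⁺]^3[PO₄³⁻]^2 = [PO₄³⁻]^2(7.30×10⁻²)^3
[PO₄³⁻]^2 = 9.11×10⁻³⁰ / (7.30×10⁻²)^3 = 2.34×10⁻²⁶
[PO₄³⁻] = 1.53×10⁻¹³ M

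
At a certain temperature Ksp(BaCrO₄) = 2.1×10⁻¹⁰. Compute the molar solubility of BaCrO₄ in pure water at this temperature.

BaCrO₄(s) ⇌ Ba²⁺(aq) + CrO₄²⁻(aq)
Let s be the molar solubility. Then [Ba²⁺] = s and [CrO₄²⁻] = s.
Ksp = [Ba²⁺][CrO₄²⁻] = s · s = s^2
s^2 = 2.1×10⁻¹⁰
s = 1.4×10⁻⁵ M

1.4×10⁻⁵ M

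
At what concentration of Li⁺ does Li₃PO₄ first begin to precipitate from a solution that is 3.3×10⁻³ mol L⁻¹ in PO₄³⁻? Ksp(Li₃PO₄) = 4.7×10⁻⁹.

Precipitation of each salt begins when its ion product equals Ksp.
Li₃PO₄(s) ⇌ 3 Li⁺(aq) + PO₄³⁻(aq)
Ksp = [Li⁺]^3[PO₄³⁻] = [Li⁺]^3(3.3×10⁻³)
[Li⁺]^3 = 4.7×10⁻⁹ / (3.3×10⁻³) = 1.4×10⁻⁶
[Li⁺] = 1.1×10⁻² mol L⁻¹

1.1×10⁻² M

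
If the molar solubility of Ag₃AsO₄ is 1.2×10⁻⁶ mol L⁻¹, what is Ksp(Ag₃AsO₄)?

Ag₃AsO₄(s) ⇌ 3 Ag⁺(aq) + AsO₄³⁻(aq)
Call the molar solubility s, so that [Ag⁺] = 3s and [AsO₄³⁻] = s.
Ksp = [Ag⁺]^3[AsO₄³⁻] = (3s)^3 · s = 27s^4
Ksp = 27 × (1.2×10⁻⁶)^4 = 5.6×10⁻²³

Ksp = 5.6×10⁻²³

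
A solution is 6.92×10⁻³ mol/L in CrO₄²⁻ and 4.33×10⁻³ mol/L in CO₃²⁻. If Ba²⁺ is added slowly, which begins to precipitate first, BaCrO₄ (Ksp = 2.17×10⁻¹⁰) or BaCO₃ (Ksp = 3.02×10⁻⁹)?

Each salt precipitates once Q = Ksp for that salt.
For BaCrO₄: [Ba²⁺] = (Ksp/[CrO₄²⁻]) = 3.14×10⁻⁸ mol/L
For BaCO₃: [Ba²⁺] = (Ksp/[CO₃²⁻]) = 6.97×10⁻⁷ mol/L
The smaller threshold [Ba²⁺] is reached first, so BaCrO₄ precipitates first.

BaCrO₄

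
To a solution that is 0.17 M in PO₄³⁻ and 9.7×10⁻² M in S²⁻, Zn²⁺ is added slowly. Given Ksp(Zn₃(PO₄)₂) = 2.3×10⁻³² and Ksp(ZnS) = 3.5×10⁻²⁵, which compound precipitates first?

ZnS

Each salt precipitates once Q = Ksp for that salt.
For Zn₃(PO₄)₂: [Zn²⁺] = (Ksp/[PO₄³⁻]^2)^(1/3) = 9.3×10⁻¹¹ M
For ZnS: [Zn²⁺] = (Ksp/[S²⁻]) = 3.6×10⁻²⁴ M
ZnS requires the lower [Zn²⁺], so it precipitates first.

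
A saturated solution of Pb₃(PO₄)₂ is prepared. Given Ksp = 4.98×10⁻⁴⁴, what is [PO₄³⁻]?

1.71×10⁻⁹ M

Pb₃(PO₄)₂(s) ⇌ 3 Pb²⁺(aq) + 2 PO₄³⁻(aq)
Let s be the molar solubility. Then [Pb²⁺] = 3s and [PO₄³⁻] = 2s.
Ksp = [Pb²⁺]^3[PO₄³⁻]^2 = (3s)^3 · (2s)^2 = 108s^5 = 4.98×10⁻⁴⁴
s = 8.57×10⁻¹⁰ mol/L
[PO₄³⁻] = 2s = 1.71×10⁻⁹ mol/L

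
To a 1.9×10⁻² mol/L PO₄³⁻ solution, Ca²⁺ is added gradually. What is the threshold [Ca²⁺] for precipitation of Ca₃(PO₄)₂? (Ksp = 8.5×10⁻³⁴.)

Precipitation of each salt begins when its ion product equals Ksp.
Ca₃(PO₄)₂(s) ⇌ 3 Ca²⁺(aq) + 2 PO₄³⁻(aq)
Ksp = [Ca²⁺]^3[PO₄³⁻]^2 = [Ca²⁺]^3(1.9×10⁻²)^2
[Ca²⁺]^3 = 8.5×10⁻³⁴ / (1.9×10⁻²)^2 = 2.4×10⁻³⁰
[Ca²⁺] = 1.3×10⁻¹⁰ mol/L

1.3×10⁻¹⁰ M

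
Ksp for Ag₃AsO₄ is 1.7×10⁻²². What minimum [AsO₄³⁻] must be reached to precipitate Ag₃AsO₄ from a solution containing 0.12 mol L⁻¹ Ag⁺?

9.8×10⁻²⁰ M

Precipitation of each salt begins when its ion product equals Ksp.
Ag₃AsO₄(s) ⇌ 3 Ag⁺(aq) + AsO₄³⁻(aq)
Ksp = [Ag⁺]^3[AsO₄³⁻] = [AsO₄³⁻](0.12)^3
[AsO₄³⁻] = 1.7×10⁻²² / (0.12)^3 = 9.8×10⁻²⁰
[AsO₄³⁻] = 9.8×10⁻²⁰ mol L⁻¹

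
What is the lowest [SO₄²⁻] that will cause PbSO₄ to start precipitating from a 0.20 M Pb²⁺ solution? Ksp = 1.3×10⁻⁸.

6.5×10⁻⁸ M

Each salt precipitates once Q = Ksp for that salt.
PbSO₄(s) ⇌ Pb²⁺(aq) + SO₄²⁻(aq)
Ksp = [Pb²⁺][SO₄²⁻] = [SO₄²⁻](0.20)
[SO₄²⁻] = 1.3×10⁻⁸ / (0.20) = 6.5×10⁻⁸
[SO₄²⁻] = 6.5×10⁻⁸ M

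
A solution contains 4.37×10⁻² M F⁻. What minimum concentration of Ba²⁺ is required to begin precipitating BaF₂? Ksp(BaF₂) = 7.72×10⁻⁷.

4.04×10⁻⁴ M

Each salt precipitates once Q = Ksp for that salt.
BaF₂(s) ⇌ Ba²⁺(aq) + 2 F⁻(aq)
Ksp = [Ba²⁺][F⁻]^2 = [Ba²⁺](4.37×10⁻²)^2
[Ba²⁺] = 7.72×10⁻⁷ / (4.37×10⁻²)^2 = 4.04×10⁻⁴
[Ba²⁺] = 4.04×10⁻⁴ M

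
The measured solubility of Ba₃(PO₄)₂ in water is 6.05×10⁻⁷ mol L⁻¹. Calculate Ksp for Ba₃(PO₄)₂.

Ksp = 8.75×10⁻³⁰

Ba₃(PO₄)₂(s) ⇌ 3 Ba²⁺(aq) + 2 PO₄³⁻(aq)
For each mole of Ba₃(PO₄)₂ that dissolves per liter, [Ba²⁺] = 3s and [PO₄³⁻] = 2s; let s denote this solubility.
Ksp = [Ba²⁺]^3[PO₄³⁻]^2 = (3s)^3 · (2s)^2 = 108s^5
Ksp = 108 × (6.05×10⁻⁷)^5 = 8.75×10⁻³⁰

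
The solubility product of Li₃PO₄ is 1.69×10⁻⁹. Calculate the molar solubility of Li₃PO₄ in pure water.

2.81×10⁻³ M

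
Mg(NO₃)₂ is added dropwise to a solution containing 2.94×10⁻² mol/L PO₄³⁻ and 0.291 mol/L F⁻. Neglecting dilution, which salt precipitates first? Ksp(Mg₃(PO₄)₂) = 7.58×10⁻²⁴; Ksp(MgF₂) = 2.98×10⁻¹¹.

The threshold for precipitation is Q = Ksp.
For Mg₃(PO₄)₂: [Mg²⁺] = (Ksp/[PO₄³⁻]^2)^(1/3) = 2.06×10⁻⁷ mol/L
For MgF₂: [Mg²⁺] = (Ksp/[F⁻]^2) = 3.52×10⁻¹⁰ mol/L
MgF₂ requires the lower [Mg²⁺], so it precipitates first.

MgF₂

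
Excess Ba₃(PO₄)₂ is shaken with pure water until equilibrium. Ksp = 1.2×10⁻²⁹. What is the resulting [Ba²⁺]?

1.9×10⁻⁶ M

Ba₃(PO₄)₂(s) ⇌ 3 Ba²⁺(aq) + 2 PO₄³⁻(aq)
Let s be the molar solubility. Then [Ba²⁺] = 3s and [PO₄³⁻] = 2s.
Ksp = [Ba²⁺]^3[PO₄³⁻]^2 = (3s)^3 · (2s)^2 = 108s^5 = 1.2×10⁻²⁹
s = 6.4×10⁻⁷ M
[Ba²⁺] = 3s = 1.9×10⁻⁶ M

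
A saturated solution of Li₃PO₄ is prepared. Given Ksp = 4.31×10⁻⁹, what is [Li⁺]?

Li₃PO₄(s) ⇌ 3 Li⁺(aq) + PO₄³⁻(aq)
With molar solubility s: [Li⁺] = 3s, [PO₄³⁻] = s.
Ksp = [Li⁺]^3[PO₄³⁻] = (3s)^3 · s = 27s^4 = 4.31×10⁻⁹
s = 3.55×10⁻³ M
[Li⁺] = 3s = 1.07×10⁻² M

1.07×10⁻² M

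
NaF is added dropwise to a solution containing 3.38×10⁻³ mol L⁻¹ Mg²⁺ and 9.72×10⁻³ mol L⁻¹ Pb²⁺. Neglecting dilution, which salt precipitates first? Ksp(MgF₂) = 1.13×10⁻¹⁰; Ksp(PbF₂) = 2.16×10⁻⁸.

A salt starts to precipitate once the ion product Q reaches its Ksp.
For MgF₂: [F⁻] = (Ksp/[Mg²⁺])^(1/2) = 1.83×10⁻⁴ mol L⁻¹
For PbF₂: [F⁻] = (Ksp/[Pb²⁺])^(1/2) = 1.49×10⁻³ mol L⁻¹
MgF₂ requires the lower [F⁻], so it precipitates first.

MgF₂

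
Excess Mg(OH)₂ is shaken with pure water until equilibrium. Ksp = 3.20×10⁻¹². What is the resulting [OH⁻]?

1.86×10⁻⁴ M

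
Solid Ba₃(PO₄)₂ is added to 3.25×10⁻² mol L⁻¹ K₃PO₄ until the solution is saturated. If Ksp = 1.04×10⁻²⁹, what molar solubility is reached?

7.14×10⁻¹⁰ M

Ba₃(PO₄)₂(s) ⇌ 3 Ba²⁺(aq) + 2 PO₄³⁻(aq)
PO₄³⁻ is already present at 3.25×10⁻² mol L⁻¹. If s mol/L of Ba₃(PO₄)₂ dissolves, [Ba²⁺] = 3s while [PO₄³⁻] ≈ 3.25×10⁻² mol L⁻¹.
Ksp = [Ba²⁺]^3[PO₄³⁻]^2 = (3s)^3(3.25×10⁻²)^2
(3s)^3 = 1.04×10⁻²⁹ / (3.25×10⁻²)^2 = 9.85×10⁻²⁷
s = 7.14×10⁻¹⁰ mol L⁻¹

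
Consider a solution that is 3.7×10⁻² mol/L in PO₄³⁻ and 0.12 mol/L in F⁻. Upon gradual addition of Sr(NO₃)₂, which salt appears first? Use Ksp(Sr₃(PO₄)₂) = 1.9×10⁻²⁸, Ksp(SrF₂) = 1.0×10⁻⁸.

Each salt precipitates once Q = Ksp for that salt.
For Sr₃(PO₄)₂: [Sr²⁺] = (Ksp/[PO₄³⁻]^2)^(1/3) = 5.2×10⁻⁹ mol/L
For SrF₂: [Sr²⁺] = (Ksp/[F⁻]^2) = 6.9×10⁻⁷ mol/L
Sr₃(PO₄)₂ requires the lower [Sr²⁺], so it precipitates first.

Sr₃(PO₄)₂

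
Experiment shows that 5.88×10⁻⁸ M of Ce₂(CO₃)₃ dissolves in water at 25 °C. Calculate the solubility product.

Ksp = 7.59×10⁻³⁵

Ce₂(CO₃)₃(s) ⇌ 2 Ce³⁺(aq) + 3 CO₃²⁻(aq)
For each mole of Ce₂(CO₃)₃ that dissolves per liter, [Ce³⁺] = 2s and [CO₃²⁻] = 3s; let s denote this solubility.
Ksp = [Ce³⁺]^2[CO₃²⁻]^3 = (2s)^2 · (3s)^3 = 108s^5
Ksp = 108 × (5.88×10⁻⁸)^5 = 7.59×10⁻³⁵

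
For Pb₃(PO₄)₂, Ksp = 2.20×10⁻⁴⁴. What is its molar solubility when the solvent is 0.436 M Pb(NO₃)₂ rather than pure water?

2.58×10⁻²² M

Pb₃(PO₄)₂(s) ⇌ 3 Pb²⁺(aq) + 2 PO₄³⁻(aq)
Let s be the solubility of Pb₃(PO₄)₂ here. The common ion gives [Pb²⁺] ≈ 0.436 M, and [PO₄³⁻] = 2s.
Ksp = [Pb²⁺]^3[PO₄³⁻]^2 = (0.436)^3(2s)^2
(2s)^2 = 2.20×10⁻⁴⁴ / (0.436)^3 = 2.65×10⁻⁴³
s = 2.58×10⁻²² M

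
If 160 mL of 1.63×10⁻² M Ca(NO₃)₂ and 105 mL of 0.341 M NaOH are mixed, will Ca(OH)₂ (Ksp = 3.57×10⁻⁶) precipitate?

The combined volume is 265 mL.
[Ca²⁺] = (1.63×10⁻²)(160)/265 = 9.84×10⁻³ M
[OH⁻] = (0.341)(105)/265 = 0.135 M
Q = [Ca²⁺][OH⁻]^2 = 1.80×10⁻⁴
Because Q > Ksp (1.80×10⁻⁴ vs 3.57×10⁻⁶), a precipitate of Ca(OH)₂ forms.

Yes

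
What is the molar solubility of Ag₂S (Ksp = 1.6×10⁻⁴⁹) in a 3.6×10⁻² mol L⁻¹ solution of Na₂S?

1.1×10⁻²⁴ M

Ag₂S(s) ⇌ 2 Ag⁺(aq) + S²⁻(aq)
Let s be the solubility of Ag₂S here. The common ion gives [S²⁻] ≈ 3.6×10⁻² mol L⁻¹, and [Ag⁺] = 2s.
Ksp = [Ag⁺]^2[S²⁻] = (2s)^2(3.6×10⁻²)
(2s)^2 = 1.6×10⁻⁴⁹ / (3.6×10⁻²) = 4.4×10⁻⁴⁸
s = 1.1×10⁻²⁴ mol L⁻¹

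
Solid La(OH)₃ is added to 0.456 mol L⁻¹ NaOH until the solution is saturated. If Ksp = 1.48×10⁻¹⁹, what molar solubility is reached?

La(OH)₃(s) ⇌ La³⁺(aq) + 3 OH⁻(aq)
OH⁻ is already present at 0.456 mol L⁻¹. If s mol/L of La(OH)₃ dissolves, [La³⁺] = s while [OH⁻] ≈ 0.456 mol L⁻¹.
Ksp = [La³⁺][OH⁻]^3 = s(0.456)^3
s = 1.48×10⁻¹⁹ / (0.456)^3 = 1.56×10⁻¹⁸
s = 1.56×10⁻¹⁸ mol L⁻¹

1.56×10⁻¹⁸ M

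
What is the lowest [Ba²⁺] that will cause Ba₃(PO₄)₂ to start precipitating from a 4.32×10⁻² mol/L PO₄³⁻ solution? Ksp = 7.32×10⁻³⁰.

A salt starts to precipitate once the ion product Q reaches its Ksp.
Ba₃(PO₄)₂(s) ⇌ 3 Ba²⁺(aq) + 2 PO₄³⁻(aq)
Ksp = [Ba²⁺]^3[PO₄³⁻]^2 = [Ba²⁺]^3(4.32×10⁻²)^2
[Ba²⁺]^3 = 7.32×10⁻³⁰ / (4.32×10⁻²)^2 = 3.92×10⁻²⁷
[Ba²⁺] = 1.58×10⁻⁹ mol/L

1.58×10⁻⁹ M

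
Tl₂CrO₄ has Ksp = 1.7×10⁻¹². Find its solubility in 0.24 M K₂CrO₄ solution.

Tl₂CrO₄(s) ⇌ 2 Tl⁺(aq) + CrO₄²⁻(aq)
With CrO₄²⁻ already at 0.24 M and s small, take [CrO₄²⁻] ≈ 0.24 M and [Tl⁺] = 2s.
Ksp = [Tl⁺]^2[CrO₄²⁻] = (2s)^2(0.24)
(2s)^2 = 1.7×10⁻¹² / (0.24) = 7.1×10⁻¹²
s = 1.3×10⁻⁶ M

1.3×10⁻⁶ M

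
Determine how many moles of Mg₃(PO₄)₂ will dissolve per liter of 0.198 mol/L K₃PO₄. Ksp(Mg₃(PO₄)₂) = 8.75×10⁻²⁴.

Mg₃(PO₄)₂(s) ⇌ 3 Mg²⁺(aq) + 2 PO₄³⁻(aq)
With PO₄³⁻ already at 0.198 mol/L and s small, take [PO₄³⁻] ≈ 0.198 mol/L and [Mg²⁺] = 3s.
Ksp = [Mg²⁺]^3[PO₄³⁻]^2 = (3s)^3(0.198)^2
(3s)^3 = 8.75×10⁻²⁴ / (0.198)^2 = 2.23×10⁻²²
s = 2.02×10⁻⁸ mol/L

2.02×10⁻⁸ M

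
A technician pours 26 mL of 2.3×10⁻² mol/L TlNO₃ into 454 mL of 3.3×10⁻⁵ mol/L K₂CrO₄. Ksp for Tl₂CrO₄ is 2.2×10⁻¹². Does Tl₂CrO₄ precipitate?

Yes

After mixing, V = 26 mL + 454 mL = 480 mL.
[Tl⁺] = (2.3×10⁻²)(26)/480 = 1.2×10⁻³ mol/L
[CrO₄²⁻] = (3.3×10⁻⁵)(454)/480 = 3.1×10⁻⁵ mol/L
Q = [Tl⁺]^2[CrO₄²⁻] = 4.8×10⁻¹¹
Because Q > Ksp (4.8×10⁻¹¹ vs 2.2×10⁻¹²), a precipitate of Tl₂CrO₄ forms.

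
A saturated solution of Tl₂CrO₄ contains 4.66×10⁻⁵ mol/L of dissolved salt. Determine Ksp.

Tl₂CrO₄(s) ⇌ 2 Tl⁺(aq) + CrO₄²⁻(aq)
Let s be the molar solubility. Then [Tl⁺] = 2s and [CrO₄²⁻] = s.
Ksp = [Tl⁺]^2[CrO₄²⁻] = (2s)^2 · s = 4s^3
Ksp = 4 × (4.66×10⁻⁵)^3 = 4.05×10⁻¹³

Ksp = 4.05×10⁻¹³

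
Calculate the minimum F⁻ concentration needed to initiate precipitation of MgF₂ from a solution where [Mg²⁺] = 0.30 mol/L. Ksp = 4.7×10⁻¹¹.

Precipitation of each salt begins when its ion product equals Ksp.
MgF₂(s) ⇌ Mg²⁺(aq) + 2 F⁻(aq)
Ksp = [Mg²⁺][F⁻]^2 = [F⁻]^2(0.30)
[F⁻]^2 = 4.7×10⁻¹¹ / (0.30) = 1.6×10⁻¹⁰
[F⁻] = 1.3×10⁻⁵ mol/L

1.3×10⁻⁵ M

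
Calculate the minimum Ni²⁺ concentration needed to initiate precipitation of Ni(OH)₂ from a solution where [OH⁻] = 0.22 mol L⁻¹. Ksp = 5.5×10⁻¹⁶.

1.1×10⁻¹⁴ M

Precipitation of each salt begins when its ion product equals Ksp.
Ni(OH)₂(s) ⇌ Ni²⁺(aq) + 2 OH⁻(aq)
Ksp = [Ni²⁺][OH⁻]^2 = [Ni²⁺](0.22)^2
[Ni²⁺] = 5.5×10⁻¹⁶ / (0.22)^2 = 1.1×10⁻¹⁴
[Ni²⁺] = 1.1×10⁻¹⁴ mol L⁻¹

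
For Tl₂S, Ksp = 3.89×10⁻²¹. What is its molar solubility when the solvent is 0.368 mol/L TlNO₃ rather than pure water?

2.87×10⁻²⁰ M

Tl₂S(s) ⇌ 2 Tl⁺(aq) + S²⁻(aq)
Tl⁺ is already present at 0.368 mol/L. If s mol/L of Tl₂S dissolves, [S²⁻] = s while [Tl⁺] ≈ 0.368 mol/L.
Ksp = [Tl⁺]^2[S²⁻] = (0.368)^2s
s = 3.89×10⁻²¹ / (0.368)^2 = 2.87×10⁻²⁰
s = 2.87×10⁻²⁰ mol/L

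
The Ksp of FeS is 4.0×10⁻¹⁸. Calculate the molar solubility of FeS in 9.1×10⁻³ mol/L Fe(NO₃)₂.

4.4×10⁻¹⁶ M

FeS(s) ⇌ Fe²⁺(aq) + S²⁻(aq)
The solution already contains Fe²⁺ at 9.1×10⁻³ mol/L. Let s be the molar solubility of FeS.
[Fe²⁺] ≈ 9.1×10⁻³ mol/L (common ion dominates); [S²⁻] = s.
Ksp = [Fe²⁺][S²⁻] = (9.1×10⁻³)s
s = 4.0×10⁻¹⁸ / (9.1×10⁻³) = 4.4×10⁻¹⁶
s = 4.4×10⁻¹⁶ mol/L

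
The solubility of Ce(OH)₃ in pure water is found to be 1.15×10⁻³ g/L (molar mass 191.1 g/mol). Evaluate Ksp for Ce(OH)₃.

s = (1.15×10⁻³ g L⁻¹)/(191.1 g mol⁻¹) = 6.0178×10⁻⁶ M
Ce(OH)₃(s) ⇌ Ce³⁺(aq) + 3 OH⁻(aq)
If s mol/L of Ce(OH)₃ dissolves, [Ce³⁺] = s and [OH⁻] = 3s.
Ksp = [Ce³⁺][OH⁻]^3 = s · (3s)^3 = 27s^4
Ksp = 27 × (6.0178×10⁻⁶)^4 = 3.54×10⁻²⁰

Ksp = 3.54×10⁻²⁰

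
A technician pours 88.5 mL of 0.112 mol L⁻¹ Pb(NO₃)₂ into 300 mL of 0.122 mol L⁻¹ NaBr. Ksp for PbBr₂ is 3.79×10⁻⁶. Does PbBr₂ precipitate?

The combined volume is 388.5 mL.
[Pb²⁺] = (0.112)(88.5)/388.5 = 2.55×10⁻² mol L⁻¹
[Br⁻] = (0.122)(300)/388.5 = 9.42×10⁻² mol L⁻¹
Q = [Pb²⁺][Br⁻]^2 = 2.26×10⁻⁴
Q = 2.26×10⁻⁴ > Ksp = 3.79×10⁻⁶, so the solution is supersaturated and PbBr₂ precipitates.

Yes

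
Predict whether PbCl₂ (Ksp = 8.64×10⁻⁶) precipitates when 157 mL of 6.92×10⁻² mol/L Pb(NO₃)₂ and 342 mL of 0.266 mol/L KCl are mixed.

The combined volume is 499 mL.
[Pb²⁺] = (6.92×10⁻²)(157)/499 = 2.18×10⁻² mol/L
[Cl⁻] = (0.266)(342)/499 = 0.182 mol/L
Q = [Pb²⁺][Cl⁻]^2 = 7.24×10⁻⁴
Since Q (7.24×10⁻⁴) exceeds Ksp (8.64×10⁻⁶), PbCl₂ will precipitate.

Yes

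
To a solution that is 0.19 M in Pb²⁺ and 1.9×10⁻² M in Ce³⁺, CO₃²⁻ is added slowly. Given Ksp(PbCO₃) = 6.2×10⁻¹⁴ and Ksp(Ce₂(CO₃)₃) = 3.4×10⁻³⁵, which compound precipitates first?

The threshold for precipitation is Q = Ksp.
For PbCO₃: [CO₃²⁻] = (Ksp/[Pb²⁺]) = 3.3×10⁻¹³ M
For Ce₂(CO₃)₃: [CO₃²⁻] = (Ksp/[Ce³⁺]^2)^(1/3) = 4.5×10⁻¹¹ M
PbCO₃ requires the lower [CO₃²⁻], so it precipitates first.

PbCO₃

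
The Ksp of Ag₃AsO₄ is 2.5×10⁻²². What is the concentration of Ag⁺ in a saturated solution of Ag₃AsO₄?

5.2×10⁻⁶ M

Ag₃AsO₄(s) ⇌ 3 Ag⁺(aq) + AsO₄³⁻(aq)
For each mole of Ag₃AsO₄ that dissolves per liter, [Ag⁺] = 3s and [AsO₄³⁻] = s; let s denote this solubility.
Ksp = [Ag⁺]^3[AsO₄³⁻] = (3s)^3 · s = 27s^4 = 2.5×10⁻²²
s = 1.7×10⁻⁶ M
[Ag⁺] = 3s = 5.2×10⁻⁶ M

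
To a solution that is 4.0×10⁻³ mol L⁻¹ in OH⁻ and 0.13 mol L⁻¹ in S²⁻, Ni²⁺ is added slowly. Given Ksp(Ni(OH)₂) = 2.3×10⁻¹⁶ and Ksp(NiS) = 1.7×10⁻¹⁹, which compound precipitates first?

NiS

Precipitation begins when Q = Ksp.
For Ni(OH)₂: [Ni²⁺] = (Ksp/[OH⁻]^2) = 1.4×10⁻¹¹ mol L⁻¹
For NiS: [Ni²⁺] = (Ksp/[S²⁻]) = 1.3×10⁻¹⁸ mol L⁻¹
The smaller threshold [Ni²⁺] is reached first, so NiS precipitates first.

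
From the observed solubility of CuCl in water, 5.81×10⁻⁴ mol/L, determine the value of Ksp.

CuCl(s) ⇌ Cu⁺(aq) + Cl⁻(aq)
Call the molar solubility s, so that [Cu⁺] = s and [Cl⁻] = s.
Ksp = [Cu⁺][Cl⁻] = s · s = s^2
Ksp = (5.81×10⁻⁴)^2 = 3.38×10⁻⁷

Ksp = 3.38×10⁻⁷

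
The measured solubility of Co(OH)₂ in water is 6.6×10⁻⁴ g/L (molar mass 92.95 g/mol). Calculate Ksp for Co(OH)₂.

Convert to molarity: s = 6.6×10⁻⁴ / 92.95 = 7.101×10⁻⁶ mol/L
Co(OH)₂(s) ⇌ Co²⁺(aq) + 2 OH⁻(aq)
For each mole of Co(OH)₂ that dissolves per liter, [Co²⁺] = s and [OH⁻] = 2s; let s denote this solubility.
Ksp = [Co²⁺][OH⁻]^2 = s · (2s)^2 = 4s^3
Ksp = 4 × (7.101×10⁻⁶)^3 = 1.4×10⁻¹⁵

Ksp = 1.4×10⁻¹⁵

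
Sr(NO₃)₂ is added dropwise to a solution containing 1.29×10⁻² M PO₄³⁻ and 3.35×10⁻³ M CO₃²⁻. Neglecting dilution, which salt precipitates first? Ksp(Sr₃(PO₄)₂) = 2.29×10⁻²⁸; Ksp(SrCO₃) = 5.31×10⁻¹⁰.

The threshold for precipitation is Q = Ksp.
For Sr₃(PO₄)₂: [Sr²⁺] = (Ksp/[PO₄³⁻]^2)^(1/3) = 1.11×10⁻⁸ M
For SrCO₃: [Sr²⁺] = (Ksp/[CO₃²⁻]) = 1.59×10⁻⁷ M
The smaller threshold [Sr²⁺] is reached first, so Sr₃(PO₄)₂ precipitates first.

Sr₃(PO₄)₂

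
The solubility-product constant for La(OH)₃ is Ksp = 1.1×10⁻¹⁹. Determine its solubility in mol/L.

8.0×10⁻⁶ M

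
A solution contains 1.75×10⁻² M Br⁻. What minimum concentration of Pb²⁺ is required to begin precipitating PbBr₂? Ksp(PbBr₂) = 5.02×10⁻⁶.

Precipitation of each salt begins when its ion product equals Ksp.
PbBr₂(s) ⇌ Pb²⁺(aq) + 2 Br⁻(aq)
Ksp = [Pb²⁺][Br⁻]^2 = [Pb²⁺](1.75×10⁻²)^2
[Pb²⁺] = 5.02×10⁻⁶ / (1.75×10⁻²)^2 = 1.64×10⁻²
[Pb²⁺] = 1.64×10⁻² M

1.64×10⁻² M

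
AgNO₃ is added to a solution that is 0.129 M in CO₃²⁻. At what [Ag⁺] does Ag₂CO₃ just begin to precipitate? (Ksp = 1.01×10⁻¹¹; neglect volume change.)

Precipitation begins when Q = Ksp.
Ag₂CO₃(s) ⇌ 2 Ag⁺(aq) + CO₃²⁻(aq)
Ksp = [Ag⁺]^2[CO₃²⁻] = [Ag⁺]^2(0.129)
[Ag⁺]^2 = 1.01×10⁻¹¹ / (0.129) = 7.83×10⁻¹¹
[Ag⁺] = 8.85×10⁻⁶ M

8.85×10⁻⁶ M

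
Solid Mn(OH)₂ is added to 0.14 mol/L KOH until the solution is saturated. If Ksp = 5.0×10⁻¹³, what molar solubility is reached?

2.6×10⁻¹¹ M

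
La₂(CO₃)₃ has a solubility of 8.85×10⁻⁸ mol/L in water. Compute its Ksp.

Ksp = 5.86×10⁻³⁴

La₂(CO₃)₃(s) ⇌ 2 La³⁺(aq) + 3 CO₃²⁻(aq)
For each mole of La₂(CO₃)₃ that dissolves per liter, [La³⁺] = 2s and [CO₃²⁻] = 3s; let s denote this solubility.
Ksp = [La³⁺]^2[CO₃²⁻]^3 = (2s)^2 · (3s)^3 = 108s^5
Ksp = 108 × (8.85×10⁻⁸)^5 = 5.86×10⁻³⁴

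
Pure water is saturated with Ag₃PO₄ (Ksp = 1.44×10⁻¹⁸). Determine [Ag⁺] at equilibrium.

Ag₃PO₄(s) ⇌ 3 Ag⁺(aq) + PO₄³⁻(aq)
With molar solubility s: [Ag⁺] = 3s, [PO₄³⁻] = s.
Ksp = [Ag⁺]^3[PO₄³⁻] = (3s)^3 · s = 27s^4 = 1.44×10⁻¹⁸
s = 1.52×10⁻⁵ mol L⁻¹
[Ag⁺] = 3s = 4.56×10⁻⁵ mol L⁻¹

4.56×10⁻⁵ M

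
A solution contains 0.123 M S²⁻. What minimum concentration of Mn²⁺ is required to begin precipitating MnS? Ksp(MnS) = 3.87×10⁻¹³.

3.15×10⁻¹² M

Each salt precipitates once Q = Ksp for that salt.
MnS(s) ⇌ Mn²⁺(aq) + S²⁻(aq)
Ksp = [Mn²⁺][S²⁻] = [Mn²⁺](0.123)
[Mn²⁺] = 3.87×10⁻¹³ / (0.123) = 3.15×10⁻¹²
[Mn²⁺] = 3.15×10⁻¹² M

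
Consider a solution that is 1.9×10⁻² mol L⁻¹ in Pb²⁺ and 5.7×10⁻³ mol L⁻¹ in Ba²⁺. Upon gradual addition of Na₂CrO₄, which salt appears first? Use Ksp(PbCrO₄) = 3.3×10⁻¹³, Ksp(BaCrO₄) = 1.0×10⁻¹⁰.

PbCrO₄

A salt starts to precipitate once the ion product Q reaches its Ksp.
For PbCrO₄: [CrO₄²⁻] = (Ksp/[Pb²⁺]) = 1.7×10⁻¹¹ mol L⁻¹
For BaCrO₄: [CrO₄²⁻] = (Ksp/[Ba²⁺]) = 1.8×10⁻⁸ mol L⁻¹
Since PbCrO₄ needs less CrO₄²⁻ to reach saturation, it precipitates first.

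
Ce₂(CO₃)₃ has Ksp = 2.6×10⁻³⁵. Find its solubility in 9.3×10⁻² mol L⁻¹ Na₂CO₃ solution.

9.0×10⁻¹⁷ M

Ce₂(CO₃)₃(s) ⇌ 2 Ce³⁺(aq) + 3 CO₃²⁻(aq)
With CO₃²⁻ already at 9.3×10⁻² mol L⁻¹ and s small, take [CO₃²⁻] ≈ 9.3×10⁻² mol L⁻¹ and [Ce³⁺] = 2s.
Ksp = [Ce³⁺]^2[CO₃²⁻]^3 = (2s)^2(9.3×10⁻²)^3
(2s)^2 = 2.6×10⁻³⁵ / (9.3×10⁻²)^3 = 3.2×10⁻³²
s = 9.0×10⁻¹⁷ mol L⁻¹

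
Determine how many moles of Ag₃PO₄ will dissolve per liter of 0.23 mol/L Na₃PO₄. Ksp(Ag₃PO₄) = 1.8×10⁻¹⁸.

6.6×10⁻⁷ M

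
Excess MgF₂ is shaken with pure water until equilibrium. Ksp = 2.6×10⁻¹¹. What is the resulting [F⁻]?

3.7×10⁻⁴ M

MgF₂(s) ⇌ Mg²⁺(aq) + 2 F⁻(aq)
For each mole of MgF₂ that dissolves per liter, [Mg²⁺] = s and [F⁻] = 2s; let s denote this solubility.
Ksp = [Mg²⁺][F⁻]^2 = s · (2s)^2 = 4s^3 = 2.6×10⁻¹¹
s = 1.9×10⁻⁴ mol L⁻¹
[F⁻] = 2s = 3.7×10⁻⁴ mol L⁻¹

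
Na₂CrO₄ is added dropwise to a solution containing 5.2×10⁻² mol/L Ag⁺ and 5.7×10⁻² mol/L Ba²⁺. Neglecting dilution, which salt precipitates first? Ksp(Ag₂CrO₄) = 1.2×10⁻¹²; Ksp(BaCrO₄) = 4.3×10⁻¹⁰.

Ag₂CrO₄

Each salt precipitates once Q = Ksp for that salt.
For Ag₂CrO₄: [CrO₄²⁻] = (Ksp/[Ag⁺]^2) = 4.4×10⁻¹⁰ mol/L
For BaCrO₄: [CrO₄²⁻] = (Ksp/[Ba²⁺]) = 7.5×10⁻⁹ mol/L
The smaller threshold [CrO₄²⁻] is reached first, so Ag₂CrO₄ precipitates first.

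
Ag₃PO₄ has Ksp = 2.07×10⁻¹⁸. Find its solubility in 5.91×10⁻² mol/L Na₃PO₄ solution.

Ag₃PO₄(s) ⇌ 3 Ag⁺(aq) + PO₄³⁻(aq)
Let s be the solubility of Ag₃PO₄ here. The common ion gives [PO₄³⁻] ≈ 5.91×10⁻² mol/L, and [Ag⁺] = 3s.
Ksp = [Ag⁺]^3[PO₄³⁻] = (3s)^3(5.91×10⁻²)
(3s)^3 = 2.07×10⁻¹⁸ / (5.91×10⁻²) = 3.50×10⁻¹⁷
s = 1.09×10⁻⁶ mol/L

1.09×10⁻⁶ M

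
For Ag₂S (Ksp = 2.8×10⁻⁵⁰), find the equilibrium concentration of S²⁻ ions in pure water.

Ag₂S(s) ⇌ 2 Ag⁺(aq) + S²⁻(aq)
With molar solubility s: [Ag⁺] = 2s, [S²⁻] = s.
Ksp = [Ag⁺]^2[S²⁻] = (2s)^2 · s = 4s^3 = 2.8×10⁻⁵⁰
s = 1.9×10⁻¹⁷ mol/L
[S²⁻] = s = 1.9×10⁻¹⁷ mol/L

1.9×10⁻¹⁷ M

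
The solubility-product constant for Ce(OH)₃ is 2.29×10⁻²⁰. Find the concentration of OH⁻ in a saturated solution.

Ce(OH)₃(s) ⇌ Ce³⁺(aq) + 3 OH⁻(aq)
With molar solubility s: [Ce³⁺] = s, [OH⁻] = 3s.
Ksp = [Ce³⁺][OH⁻]^3 = s · (3s)^3 = 27s^4 = 2.29×10⁻²⁰
s = 5.40×10⁻⁶ mol L⁻¹
[OH⁻] = 3s = 1.62×10⁻⁵ mol L⁻¹

1.62×10⁻⁵ M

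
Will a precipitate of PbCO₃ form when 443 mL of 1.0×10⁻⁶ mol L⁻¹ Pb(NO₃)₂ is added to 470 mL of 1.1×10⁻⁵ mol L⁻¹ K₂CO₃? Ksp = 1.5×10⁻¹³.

The combined volume is 913 mL.
[Pb²⁺] = (1.0×10⁻⁶)(443)/913 = 4.9×10⁻⁷ mol L⁻¹
[CO₃²⁻] = (1.1×10⁻⁵)(470)/913 = 5.7×10⁻⁶ mol L⁻¹
Q = [Pb²⁺][CO₃²⁻] = 2.7×10⁻¹²
Since Q (2.7×10⁻¹²) exceeds Ksp (1.5×10⁻¹³), PbCO₃ will precipitate.

Yes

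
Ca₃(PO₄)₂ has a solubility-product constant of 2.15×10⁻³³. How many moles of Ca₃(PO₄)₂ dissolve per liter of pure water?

1.15×10⁻⁷ M

Ca₃(PO₄)₂(s) ⇌ 3 Ca²⁺(aq) + 2 PO₄³⁻(aq)
Call the molar solubility s, so that [Ca²⁺] = 3s and [PO₄³⁻] = 2s.
Ksp = [Ca²⁺]^3[PO₄³⁻]^2 = (3s)^3 · (2s)^2 = 108s^5
108s^5 = 2.15×10⁻³³  ⇒  s^5 = 1.99×10⁻³⁵
Taking the 5th root, s = 1.15×10⁻⁷ mol/L.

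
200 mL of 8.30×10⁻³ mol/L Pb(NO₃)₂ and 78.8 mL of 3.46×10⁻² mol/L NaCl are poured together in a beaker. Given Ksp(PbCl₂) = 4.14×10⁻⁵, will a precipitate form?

No

The combined volume is 278.8 mL.
[Pb²⁺] = (8.30×10⁻³)(200)/278.8 = 5.95×10⁻³ mol/L
[Cl⁻] = (3.46×10⁻²)(78.8)/278.8 = 9.78×10⁻³ mol/L
Q = [Pb²⁺][Cl⁻]^2 = 5.69×10⁻⁷
Q = 5.69×10⁻⁷ < Ksp = 4.14×10⁻⁵, so the solution is unsaturated and no precipitate forms.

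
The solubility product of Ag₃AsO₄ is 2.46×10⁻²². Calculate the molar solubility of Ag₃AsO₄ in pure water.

1.74×10⁻⁶ M

Ag₃AsO₄(s) ⇌ 3 Ag⁺(aq) + AsO₄³⁻(aq)
If s mol/L of Ag₃AsO₄ dissolves, [Ag⁺] = 3s and [AsO₄³⁻] = s.
Ksp = [Ag⁺]^3[AsO₄³⁻] = (3s)^3 · s = 27s^4
27s^4 = 2.46×10⁻²²  ⇒  s^4 = 9.11×10⁻²⁴
s = 1.74×10⁻⁶ mol L⁻¹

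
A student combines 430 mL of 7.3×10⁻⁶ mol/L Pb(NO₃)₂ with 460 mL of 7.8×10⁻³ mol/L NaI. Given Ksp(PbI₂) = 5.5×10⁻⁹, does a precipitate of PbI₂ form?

No

After mixing, V = 430 mL + 460 mL = 890 mL.
[Pb²⁺] = (7.3×10⁻⁶)(430)/890 = 3.5×10⁻⁶ mol/L
[I⁻] = (7.8×10⁻³)(460)/890 = 4.0×10⁻³ mol/L
Q = [Pb²⁺][I⁻]^2 = 5.7×10⁻¹¹
Q = 5.7×10⁻¹¹ < Ksp = 5.5×10⁻⁹, so the solution is unsaturated and no precipitate forms.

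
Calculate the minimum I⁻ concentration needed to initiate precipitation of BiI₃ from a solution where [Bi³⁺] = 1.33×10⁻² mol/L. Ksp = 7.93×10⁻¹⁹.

3.91×10⁻⁶ M

Each salt precipitates once Q = Ksp for that salt.
BiI₃(s) ⇌ Bi³⁺(aq) + 3 I⁻(aq)
Ksp = [Bi³⁺][I⁻]^3 = [I⁻]^3(1.33×10⁻²)
[I⁻]^3 = 7.93×10⁻¹⁹ / (1.33×10⁻²) = 5.96×10⁻¹⁷
[I⁻] = 3.91×10⁻⁶ mol/L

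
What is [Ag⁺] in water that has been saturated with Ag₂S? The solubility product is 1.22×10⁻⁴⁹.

Ag₂S(s) ⇌ 2 Ag⁺(aq) + S²⁻(aq)
If s mol/L of Ag₂S dissolves, [Ag⁺] = 2s and [S²⁻] = s.
Ksp = [Ag⁺]^2[S²⁻] = (2s)^2 · s = 4s^3 = 1.22×10⁻⁴⁹
s = 3.12×10⁻¹⁷ mol/L
[Ag⁺] = 2s = 6.25×10⁻¹⁷ mol/L

6.25×10⁻¹⁷ M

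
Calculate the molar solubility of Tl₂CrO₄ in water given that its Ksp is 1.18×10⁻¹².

6.66×10⁻⁵ M

Tl₂CrO₄(s) ⇌ 2 Tl⁺(aq) + CrO₄²⁻(aq)
For each mole of Tl₂CrO₄ that dissolves per liter, [Tl⁺] = 2s and [CrO₄²⁻] = s; let s denote this solubility.
Ksp = [Tl⁺]^2[CrO₄²⁻] = (2s)^2 · s = 4s^3
4s^3 = 1.18×10⁻¹²  ⇒  s^3 = 2.95×10⁻¹³
s = 6.66×10⁻⁵ M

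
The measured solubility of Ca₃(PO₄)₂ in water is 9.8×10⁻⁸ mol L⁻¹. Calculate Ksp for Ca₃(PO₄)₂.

Ca₃(PO₄)₂(s) ⇌ 3 Ca²⁺(aq) + 2 PO₄³⁻(aq)
If s mol/L of Ca₃(PO₄)₂ dissolves, [Ca²⁺] = 3s and [PO₄³⁻] = 2s.
Ksp = [Ca²⁺]^3[PO₄³⁻]^2 = (3s)^3 · (2s)^2 = 108s^5
Ksp = 108 × (9.8×10⁻⁸)^5 = 9.8×10⁻³⁴

Ksp = 9.8×10⁻³⁴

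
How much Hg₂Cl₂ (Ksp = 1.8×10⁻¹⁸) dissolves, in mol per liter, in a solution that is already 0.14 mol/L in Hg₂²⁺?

Hg₂Cl₂(s) ⇌ Hg₂²⁺(aq) + 2 Cl⁻(aq)
With Hg₂²⁺ already at 0.14 mol/L and s small, take [Hg₂²⁺] ≈ 0.14 mol/L and [Cl⁻] = 2s.
Ksp = [Hg₂²⁺][Cl⁻]^2 = (0.14)(2s)^2
(2s)^2 = 1.8×10⁻¹⁸ / (0.14) = 1.3×10⁻¹⁷
s = 1.8×10⁻⁹ mol/L

1.8×10⁻⁹ M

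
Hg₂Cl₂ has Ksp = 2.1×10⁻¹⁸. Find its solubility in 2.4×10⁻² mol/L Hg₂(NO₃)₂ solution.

4.7×10⁻⁹ M

Hg₂Cl₂(s) ⇌ Hg₂²⁺(aq) + 2 Cl⁻(aq)
Hg₂²⁺ is already present at 2.4×10⁻² mol/L. If s mol/L of Hg₂Cl₂ dissolves, [Cl⁻] = 2s while [Hg₂²⁺] ≈ 2.4×10⁻² mol/L.
Ksp = [Hg₂²⁺][Cl⁻]^2 = (2.4×10⁻²)(2s)^2
(2s)^2 = 2.1×10⁻¹⁸ / (2.4×10⁻²) = 8.8×10⁻¹⁷
s = 4.7×10⁻⁹ mol/L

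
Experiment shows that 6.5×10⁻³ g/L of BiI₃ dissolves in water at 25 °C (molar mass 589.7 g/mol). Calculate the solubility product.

s = (6.5×10⁻³ g L⁻¹)/(589.7 g mol⁻¹) = 1.102×10⁻⁵ M
BiI₃(s) ⇌ Bi³⁺(aq) + 3 I⁻(aq)
If s mol/L of BiI₃ dissolves, [Bi³⁺] = s and [I⁻] = 3s.
Ksp = [Bi³⁺][I⁻]^3 = s · (3s)^3 = 27s^4
Ksp = 27 × (1.102×10⁻⁵)^4 = 4.0×10⁻¹⁹

Ksp = 4.0×10⁻¹⁹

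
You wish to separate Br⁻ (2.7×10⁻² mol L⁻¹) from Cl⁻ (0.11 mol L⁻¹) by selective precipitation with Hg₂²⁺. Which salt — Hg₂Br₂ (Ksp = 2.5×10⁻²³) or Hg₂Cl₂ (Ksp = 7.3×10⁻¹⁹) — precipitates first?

Hg₂Br₂

Precipitation of each salt begins when its ion product equals Ksp.
For Hg₂Br₂: [Hg₂²⁺] = (Ksp/[Br⁻]^2) = 3.4×10⁻²⁰ mol L⁻¹
For Hg₂Cl₂: [Hg₂²⁺] = (Ksp/[Cl⁻]^2) = 6.0×10⁻¹⁷ mol L⁻¹
Hg₂Br₂ requires the lower [Hg₂²⁺], so it precipitates first.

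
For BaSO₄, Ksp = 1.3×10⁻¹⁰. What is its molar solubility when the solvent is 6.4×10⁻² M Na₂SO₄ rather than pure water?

2.0×10⁻⁹ M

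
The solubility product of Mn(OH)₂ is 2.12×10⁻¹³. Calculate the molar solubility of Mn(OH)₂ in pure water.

3.76×10⁻⁵ M

Mn(OH)₂(s) ⇌ Mn²⁺(aq) + 2 OH⁻(aq)
Call the molar solubility s, so that [Mn²⁺] = s and [OH⁻] = 2s.
Ksp = [Mn²⁺][OH⁻]^2 = s · (2s)^2 = 4s^3
4s^3 = 2.12×10⁻¹³  ⇒  s^3 = 5.30×10⁻¹⁴
s = 3.76×10⁻⁵ mol L⁻¹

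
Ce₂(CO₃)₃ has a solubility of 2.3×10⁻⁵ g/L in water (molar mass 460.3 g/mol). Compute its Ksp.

s = (2.3×10⁻⁵ g L⁻¹)/(460.3 g mol⁻¹) = 4.997×10⁻⁸ M
Ce₂(CO₃)₃(s) ⇌ 2 Ce³⁺(aq) + 3 CO₃²⁻(aq)
Call the molar solubility s, so that [Ce³⁺] = 2s and [CO₃²⁻] = 3s.
Ksp = [Ce³⁺]^2[CO₃²⁻]^3 = (2s)^2 · (3s)^3 = 108s^5
Ksp = 108 × (4.997×10⁻⁸)^5 = 3.4×10⁻³⁵

Ksp = 3.4×10⁻³⁵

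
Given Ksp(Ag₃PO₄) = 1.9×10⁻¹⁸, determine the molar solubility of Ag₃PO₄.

1.6×10⁻⁵ M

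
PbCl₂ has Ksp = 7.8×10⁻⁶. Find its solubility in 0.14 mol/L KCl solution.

4.0×10⁻⁴ M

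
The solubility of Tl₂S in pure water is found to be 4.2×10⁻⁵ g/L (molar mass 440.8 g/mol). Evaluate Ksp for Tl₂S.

s = (4.2×10⁻⁵ g L⁻¹)/(440.8 g mol⁻¹) = 9.528×10⁻⁸ M
Tl₂S(s) ⇌ 2 Tl⁺(aq) + S²⁻(aq)
With molar solubility s: [Tl⁺] = 2s, [S²⁻] = s.
Ksp = [Tl⁺]^2[S²⁻] = (2s)^2 · s = 4s^3
Ksp = 4 × (9.528×10⁻⁸)^3 = 3.5×10⁻²¹

Ksp = 3.5×10⁻²¹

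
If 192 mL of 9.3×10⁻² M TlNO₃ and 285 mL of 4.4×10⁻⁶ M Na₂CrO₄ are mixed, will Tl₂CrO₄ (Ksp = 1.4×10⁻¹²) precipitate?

After mixing, V = 192 mL + 285 mL = 477 mL.
[Tl⁺] = (9.3×10⁻²)(192)/477 = 3.7×10⁻² M
[CrO₄²⁻] = (4.4×10⁻⁶)(285)/477 = 2.6×10⁻⁶ M
Q = [Tl⁺]^2[CrO₄²⁻] = 3.7×10⁻⁹
Since Q (3.7×10⁻⁹) exceeds Ksp (1.4×10⁻¹²), Tl₂CrO₄ will precipitate.

Yes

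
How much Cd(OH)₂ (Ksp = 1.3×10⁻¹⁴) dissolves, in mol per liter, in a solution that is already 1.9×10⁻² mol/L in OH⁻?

3.6×10⁻¹¹ M

Cd(OH)₂(s) ⇌ Cd²⁺(aq) + 2 OH⁻(aq)
The solution already contains OH⁻ at 1.9×10⁻² mol/L. Let s be the molar solubility of Cd(OH)₂.
[OH⁻] ≈ 1.9×10⁻² mol/L (common ion dominates); [Cd²⁺] = s.
Ksp = [Cd²⁺][OH⁻]^2 = s(1.9×10⁻²)^2
s = 1.3×10⁻¹⁴ / (1.9×10⁻²)^2 = 3.6×10⁻¹¹
s = 3.6×10⁻¹¹ mol/L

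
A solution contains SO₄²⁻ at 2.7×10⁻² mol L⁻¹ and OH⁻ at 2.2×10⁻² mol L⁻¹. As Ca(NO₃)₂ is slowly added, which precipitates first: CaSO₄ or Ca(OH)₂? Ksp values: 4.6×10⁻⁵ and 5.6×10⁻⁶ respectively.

Precipitation of each salt begins when its ion product equals Ksp.
For CaSO₄: [Ca²⁺] = (Ksp/[SO₄²⁻]) = 1.7×10⁻³ mol L⁻¹
For Ca(OH)₂: [Ca²⁺] = (Ksp/[OH⁻]^2) = 1.2×10⁻² mol L⁻¹
The smaller threshold [Ca²⁺] is reached first, so CaSO₄ precipitates first.

CaSO₄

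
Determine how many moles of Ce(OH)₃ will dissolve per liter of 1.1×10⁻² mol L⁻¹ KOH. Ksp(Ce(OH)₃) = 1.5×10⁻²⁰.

1.1×10⁻¹⁴ M

Ce(OH)₃(s) ⇌ Ce³⁺(aq) + 3 OH⁻(aq)
Let s be the solubility of Ce(OH)₃ here. The common ion gives [OH⁻] ≈ 1.1×10⁻² mol L⁻¹, and [Ce³⁺] = s.
Ksp = [Ce³⁺][OH⁻]^3 = s(1.1×10⁻²)^3
s = 1.5×10⁻²⁰ / (1.1×10⁻²)^3 = 1.1×10⁻¹⁴
s = 1.1×10⁻¹⁴ mol L⁻¹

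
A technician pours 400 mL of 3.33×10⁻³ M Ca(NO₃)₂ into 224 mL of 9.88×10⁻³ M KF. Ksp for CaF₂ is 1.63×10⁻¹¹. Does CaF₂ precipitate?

Yes

After mixing, V = 400 mL + 224 mL = 624 mL.
[Ca²⁺] = (3.33×10⁻³)(400)/624 = 2.13×10⁻³ M
[F⁻] = (9.88×10⁻³)(224)/624 = 3.55×10⁻³ M
Q = [Ca²⁺][F⁻]^2 = 2.69×10⁻⁸
Q = 2.69×10⁻⁸ > Ksp = 1.63×10⁻¹¹, so the solution is supersaturated and CaF₂ precipitates.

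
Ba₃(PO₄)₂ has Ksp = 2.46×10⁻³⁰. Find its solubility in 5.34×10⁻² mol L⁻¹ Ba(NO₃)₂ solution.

6.36×10⁻¹⁴ M

Ba₃(PO₄)₂(s) ⇌ 3 Ba²⁺(aq) + 2 PO₄³⁻(aq)
Let s be the solubility of Ba₃(PO₄)₂ here. The common ion gives [Ba²⁺] ≈ 5.34×10⁻² mol L⁻¹, and [PO₄³⁻] = 2s.
Ksp = [Ba²⁺]^3[PO₄³⁻]^2 = (5.34×10⁻²)^3(2s)^2
(2s)^2 = 2.46×10⁻³⁰ / (5.34×10⁻²)^3 = 1.62×10⁻²⁶
s = 6.36×10⁻¹⁴ mol L⁻¹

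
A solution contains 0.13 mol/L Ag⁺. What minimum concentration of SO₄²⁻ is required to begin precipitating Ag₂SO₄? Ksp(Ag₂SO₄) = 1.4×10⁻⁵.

8.3×10⁻⁴ M

Precipitation begins when Q = Ksp.
Ag₂SO₄(s) ⇌ 2 Ag⁺(aq) + SO₄²⁻(aq)
Ksp = [Ag⁺]^2[SO₄²⁻] = [SO₄²⁻](0.13)^2
[SO₄²⁻] = 1.4×10⁻⁵ / (0.13)^2 = 8.3×10⁻⁴
[SO₄²⁻] = 8.3×10⁻⁴ mol/L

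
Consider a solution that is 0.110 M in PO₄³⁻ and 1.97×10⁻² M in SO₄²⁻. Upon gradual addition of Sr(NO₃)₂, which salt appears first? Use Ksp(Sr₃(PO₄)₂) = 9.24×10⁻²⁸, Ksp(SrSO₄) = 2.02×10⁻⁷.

Sr₃(PO₄)₂

Precipitation of each salt begins when its ion product equals Ksp.
For Sr₃(PO₄)₂: [Sr²⁺] = (Ksp/[PO₄³⁻]^2)^(1/3) = 4.24×10⁻⁹ M
For SrSO₄: [Sr²⁺] = (Ksp/[SO₄²⁻]) = 1.03×10⁻⁵ M
The smaller threshold [Sr²⁺] is reached first, so Sr₃(PO₄)₂ precipitates first.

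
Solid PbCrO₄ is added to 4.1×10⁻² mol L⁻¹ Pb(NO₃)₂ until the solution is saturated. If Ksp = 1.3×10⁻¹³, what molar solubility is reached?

PbCrO₄(s) ⇌ Pb²⁺(aq) + CrO₄²⁻(aq)
Let s be the solubility of PbCrO₄ here. The common ion gives [Pb²⁺] ≈ 4.1×10⁻² mol L⁻¹, and [CrO₄²⁻] = s.
Ksp = [Pb²⁺][CrO₄²⁻] = (4.1×10⁻²)s
s = 1.3×10⁻¹³ / (4.1×10⁻²) = 3.2×10⁻¹²
s = 3.2×10⁻¹² mol L⁻¹

3.2×10⁻¹² M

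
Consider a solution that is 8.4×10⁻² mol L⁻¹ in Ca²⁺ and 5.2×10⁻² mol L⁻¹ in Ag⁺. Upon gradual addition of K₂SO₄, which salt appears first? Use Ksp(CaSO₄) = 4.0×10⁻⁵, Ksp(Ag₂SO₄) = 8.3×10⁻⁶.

CaSO₄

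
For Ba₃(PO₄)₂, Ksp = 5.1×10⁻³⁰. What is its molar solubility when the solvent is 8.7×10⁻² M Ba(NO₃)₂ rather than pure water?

Ba₃(PO₄)₂(s) ⇌ 3 Ba²⁺(aq) + 2 PO₄³⁻(aq)
Ba²⁺ is already present at 8.7×10⁻² M. If s mol/L of Ba₃(PO₄)₂ dissolves, [PO₄³⁻] = 2s while [Ba²⁺] ≈ 8.7×10⁻² M.
Ksp = [Ba²⁺]^3[PO₄³⁻]^2 = (8.7×10⁻²)^3(2s)^2
(2s)^2 = 5.1×10⁻³⁰ / (8.7×10⁻²)^3 = 7.7×10⁻²⁷
s = 4.4×10⁻¹⁴ M

4.4×10⁻¹⁴ M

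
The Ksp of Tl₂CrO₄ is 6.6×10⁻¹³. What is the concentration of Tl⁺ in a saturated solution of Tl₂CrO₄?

1.1×10⁻⁴ M

Tl₂CrO₄(s) ⇌ 2 Tl⁺(aq) + CrO₄²⁻(aq)
With molar solubility s: [Tl⁺] = 2s, [CrO₄²⁻] = s.
Ksp = [Tl⁺]^2[CrO₄²⁻] = (2s)^2 · s = 4s^3 = 6.6×10⁻¹³
s = 5.5×10⁻⁵ M
[Tl⁺] = 2s = 1.1×10⁻⁴ M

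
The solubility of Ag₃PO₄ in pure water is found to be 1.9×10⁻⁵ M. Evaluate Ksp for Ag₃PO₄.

Ag₃PO₄(s) ⇌ 3 Ag⁺(aq) + PO₄³⁻(aq)
If s mol/L of Ag₃PO₄ dissolves, [Ag⁺] = 3s and [PO₄³⁻] = s.
Ksp = [Ag⁺]^3[PO₄³⁻] = (3s)^3 · s = 27s^4
Ksp = 27 × (1.9×10⁻⁵)^4 = 3.5×10⁻¹⁸

Ksp = 3.5×10⁻¹⁸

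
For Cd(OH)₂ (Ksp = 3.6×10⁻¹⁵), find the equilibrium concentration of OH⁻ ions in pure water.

1.9×10⁻⁵ M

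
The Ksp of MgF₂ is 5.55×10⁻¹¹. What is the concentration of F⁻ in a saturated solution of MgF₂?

MgF₂(s) ⇌ Mg²⁺(aq) + 2 F⁻(aq)
With molar solubility s: [Mg²⁺] = s, [F⁻] = 2s.
Ksp = [Mg²⁺][F⁻]^2 = s · (2s)^2 = 4s^3 = 5.55×10⁻¹¹
s = 2.40×10⁻⁴ mol L⁻¹
[F⁻] = 2s = 4.81×10⁻⁴ mol L⁻¹

4.81×10⁻⁴ M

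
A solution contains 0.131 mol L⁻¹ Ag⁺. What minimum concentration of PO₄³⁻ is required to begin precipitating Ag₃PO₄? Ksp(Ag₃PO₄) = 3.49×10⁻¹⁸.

1.55×10⁻¹⁵ M

Precipitation begins when Q = Ksp.
Ag₃PO₄(s) ⇌ 3 Ag⁺(aq) + PO₄³⁻(aq)
Ksp = [Ag⁺]^3[PO₄³⁻] = [PO₄³⁻](0.131)^3
[PO₄³⁻] = 3.49×10⁻¹⁸ / (0.131)^3 = 1.55×10⁻¹⁵
[PO₄³⁻] = 1.55×10⁻¹⁵ mol L⁻¹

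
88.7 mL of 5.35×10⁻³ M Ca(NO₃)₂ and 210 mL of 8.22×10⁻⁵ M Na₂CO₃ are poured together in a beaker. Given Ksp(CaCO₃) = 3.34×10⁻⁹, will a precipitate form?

Yes

Total volume after mixing = 88.7 + 210 = 298.7 mL.
[Ca²⁺] = (5.35×10⁻³)(88.7)/298.7 = 1.59×10⁻³ M
[CO₃²⁻] = (8.22×10⁻⁵)(210)/298.7 = 5.78×10⁻⁵ M
Q = [Ca²⁺][CO₃²⁻] = 9.18×10⁻⁸
Q = 9.18×10⁻⁸ > Ksp = 3.34×10⁻⁹, so the solution is supersaturated and CaCO₃ precipitates.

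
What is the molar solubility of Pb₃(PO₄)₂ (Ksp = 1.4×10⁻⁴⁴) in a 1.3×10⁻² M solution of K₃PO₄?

Pb₃(PO₄)₂(s) ⇌ 3 Pb²⁺(aq) + 2 PO₄³⁻(aq)
The solution already contains PO₄³⁻ at 1.3×10⁻² M. Let s be the molar solubility of Pb₃(PO₄)₂.
[PO₄³⁻] ≈ 1.3×10⁻² M (common ion dominates); [Pb²⁺] = 3s.
Ksp = [Pb²⁺]^3[PO₄³⁻]^2 = (3s)^3(1.3×10⁻²)^2
(3s)^3 = 1.4×10⁻⁴⁴ / (1.3×10⁻²)^2 = 8.3×10⁻⁴¹
s = 1.5×10⁻¹⁴ M

1.5×10⁻¹⁴ M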